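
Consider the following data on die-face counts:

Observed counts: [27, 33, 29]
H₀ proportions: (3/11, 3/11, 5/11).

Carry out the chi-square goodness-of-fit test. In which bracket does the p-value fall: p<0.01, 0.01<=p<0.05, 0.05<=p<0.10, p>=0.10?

p-value bracket: 0.01<=p<0.05

n = 89; E_i = n·p_i = [24.27, 24.27, 40.45]
χ² = (27−24.27)²/24.27 + (33−24.27)²/24.27 + (29−40.45)²/40.45 = 6.6876
df = 2
p-value (upper-tail) = 0.03530
→ bracket: 0.01<=p<0.05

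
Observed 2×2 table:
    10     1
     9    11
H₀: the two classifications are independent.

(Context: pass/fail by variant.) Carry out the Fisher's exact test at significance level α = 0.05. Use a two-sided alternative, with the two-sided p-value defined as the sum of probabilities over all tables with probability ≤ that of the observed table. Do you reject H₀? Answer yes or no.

Margins: r₁=11, r₂=20, c₁=19, c₂=12, n=31
p_obs = C(11,10)·C(20,9)/C(31,19); sum pmf over tables with pmf ≤ p_obs
p-value (two-sided) = 0.02011
At α=0.05: p < α → reject H₀

reject H₀: yes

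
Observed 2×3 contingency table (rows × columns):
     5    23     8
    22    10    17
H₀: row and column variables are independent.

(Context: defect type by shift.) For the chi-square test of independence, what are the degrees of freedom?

degrees of freedom = 2

df = (r−1)(c−1) = (2−1)·(3−1) = 2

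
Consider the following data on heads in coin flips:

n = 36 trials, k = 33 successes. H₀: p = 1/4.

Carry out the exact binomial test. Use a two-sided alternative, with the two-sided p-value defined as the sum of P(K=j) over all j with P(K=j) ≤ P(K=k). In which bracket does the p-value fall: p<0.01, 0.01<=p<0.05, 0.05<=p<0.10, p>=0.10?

p-value bracket: p<0.01

Exact binomial: n=36, k=33, p₀=1/4=0.2500
P(X=j) = C(n,j)·p₀^j·(1−p₀)^(n−j); p = Σ P(X=j) over j with P(X=j) ≤ P(X=33)
p-value (two-sided) = 0.00000
→ bracket: p<0.01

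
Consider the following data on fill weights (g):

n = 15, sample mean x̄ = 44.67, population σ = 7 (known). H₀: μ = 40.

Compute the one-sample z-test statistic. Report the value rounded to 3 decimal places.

test statistic = 2.584

SE = σ/√n = 7/√15 = 1.8074
z = (x̄−μ₀)/SE = (44.67−40)/1.8074 = 2.5838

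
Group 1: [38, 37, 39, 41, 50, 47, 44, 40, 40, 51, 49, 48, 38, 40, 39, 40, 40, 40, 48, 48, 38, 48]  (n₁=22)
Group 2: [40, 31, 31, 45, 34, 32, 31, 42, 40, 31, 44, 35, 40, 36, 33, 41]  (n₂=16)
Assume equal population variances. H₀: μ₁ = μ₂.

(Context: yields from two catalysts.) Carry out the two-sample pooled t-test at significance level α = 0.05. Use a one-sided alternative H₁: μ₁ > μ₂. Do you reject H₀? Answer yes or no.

reject H₀: yes

x̄₁=42.864, s₁=4.714, n₁=22
x̄₂=36.625, s₂=5.018, n₂=16
s_p² = [21·4.714² + 15·5.018²]/36 = 23.4539
SE = √(s_p²·(1/22+1/16)) = 1.5912
t = (42.864−36.625)/1.5912 = 3.9207
df = 36
p-value (one-sided, H₁ greater) = 0.00019
At α=0.05: p < α → reject H₀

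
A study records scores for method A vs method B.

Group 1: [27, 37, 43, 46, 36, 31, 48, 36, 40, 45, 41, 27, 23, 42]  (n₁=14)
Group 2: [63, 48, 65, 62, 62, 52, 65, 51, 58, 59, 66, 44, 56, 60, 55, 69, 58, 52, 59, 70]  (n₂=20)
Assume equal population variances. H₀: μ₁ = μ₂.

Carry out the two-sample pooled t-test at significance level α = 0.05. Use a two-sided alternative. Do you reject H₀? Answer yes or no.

reject H₀: yes

x̄₁=37.286, s₁=7.770, n₁=14
x̄₂=58.700, s₂=6.921, n₂=20
s_p² = [13·7.770² + 19·6.921²]/32 = 52.9705
SE = √(s_p²·(1/14+1/20)) = 2.5362
t = (37.286−58.700)/2.5362 = -8.4436
df = 32
p-value (two-sided) = 0.00000
At α=0.05: p < α → reject H₀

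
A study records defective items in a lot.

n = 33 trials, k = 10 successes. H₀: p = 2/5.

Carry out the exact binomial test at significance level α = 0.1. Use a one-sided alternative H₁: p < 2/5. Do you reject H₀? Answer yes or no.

Exact binomial: n=33, k=10, p₀=2/5=0.4000
P(X≤10) from Σ C(n,i)·p₀^i·(1−p₀)^(n−i)
p-value (one-sided, H₁ less) = 0.16897
At α=0.1: p ≥ α → fail to reject H₀

reject H₀: no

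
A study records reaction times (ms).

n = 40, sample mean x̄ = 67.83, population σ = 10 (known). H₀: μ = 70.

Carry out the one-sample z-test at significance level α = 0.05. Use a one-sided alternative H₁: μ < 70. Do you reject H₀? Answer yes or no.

SE = σ/√n = 10/√40 = 1.5811
z = (x̄−μ₀)/SE = (67.83−70)/1.5811 = -1.3724
p-value (one-sided, H₁ less) = 0.08497
At α=0.05: p ≥ α → fail to reject H₀

reject H₀: no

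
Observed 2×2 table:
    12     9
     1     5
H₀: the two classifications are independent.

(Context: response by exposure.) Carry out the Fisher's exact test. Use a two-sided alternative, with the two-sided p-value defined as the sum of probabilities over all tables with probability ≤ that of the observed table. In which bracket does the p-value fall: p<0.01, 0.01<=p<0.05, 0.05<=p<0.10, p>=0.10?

p-value bracket: p>=0.10

Margins: r₁=21, r₂=6, c₁=13, c₂=14, n=27
p_obs = C(21,12)·C(6,1)/C(27,13); sum pmf over tables with pmf ≤ p_obs
p-value (two-sided) = 0.16473
→ bracket: p>=0.10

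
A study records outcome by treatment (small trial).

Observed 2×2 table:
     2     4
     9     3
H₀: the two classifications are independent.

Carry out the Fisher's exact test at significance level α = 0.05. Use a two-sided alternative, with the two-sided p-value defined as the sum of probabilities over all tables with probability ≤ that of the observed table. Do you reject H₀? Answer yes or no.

Margins: r₁=6, r₂=12, c₁=11, c₂=7, n=18
p_obs = C(6,2)·C(12,9)/C(18,11); sum pmf over tables with pmf ≤ p_obs
p-value (two-sided) = 0.14140
At α=0.05: p ≥ α → fail to reject H₀

reject H₀: no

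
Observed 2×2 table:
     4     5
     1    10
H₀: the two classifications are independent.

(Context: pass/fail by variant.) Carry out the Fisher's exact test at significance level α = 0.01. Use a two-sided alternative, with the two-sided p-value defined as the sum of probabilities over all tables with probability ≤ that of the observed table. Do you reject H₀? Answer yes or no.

reject H₀: no

Margins: r₁=9, r₂=11, c₁=5, c₂=15, n=20
p_obs = C(9,4)·C(11,1)/C(20,5); sum pmf over tables with pmf ≤ p_obs
p-value (two-sided) = 0.12732
At α=0.01: p ≥ α → fail to reject H₀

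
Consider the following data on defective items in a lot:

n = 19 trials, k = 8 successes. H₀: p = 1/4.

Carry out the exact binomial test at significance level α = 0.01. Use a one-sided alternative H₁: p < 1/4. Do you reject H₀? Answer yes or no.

reject H₀: no

Exact binomial: n=19, k=8, p₀=1/4=0.2500
P(X≤8) from Σ C(n,i)·p₀^i·(1−p₀)^(n−i)
p-value (one-sided, H₁ less) = 0.97125
At α=0.01: p ≥ α → fail to reject H₀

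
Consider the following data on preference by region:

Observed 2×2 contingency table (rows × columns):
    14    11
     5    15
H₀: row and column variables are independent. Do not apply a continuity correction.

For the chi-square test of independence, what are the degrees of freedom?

df = (r−1)(c−1) = (2−1)·(2−1) = 1

degrees of freedom = 1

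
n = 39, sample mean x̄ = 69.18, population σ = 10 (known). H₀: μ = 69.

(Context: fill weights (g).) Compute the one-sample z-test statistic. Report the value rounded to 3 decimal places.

SE = σ/√n = 10/√39 = 1.6013
z = (x̄−μ₀)/SE = (69.18−69)/1.6013 = 0.1124

test statistic = 0.112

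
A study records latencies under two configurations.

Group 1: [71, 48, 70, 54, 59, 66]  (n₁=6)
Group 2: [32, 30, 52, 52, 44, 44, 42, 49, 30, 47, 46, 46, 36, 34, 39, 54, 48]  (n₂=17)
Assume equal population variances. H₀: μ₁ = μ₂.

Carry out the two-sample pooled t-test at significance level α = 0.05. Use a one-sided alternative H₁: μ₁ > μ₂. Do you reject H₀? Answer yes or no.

x̄₁=61.333, s₁=9.245, n₁=6
x̄₂=42.647, s₂=7.842, n₂=17
s_p² = [5·9.245² + 16·7.842²]/21 = 67.2007
SE = √(s_p²·(1/6+1/17)) = 3.8927
t = (61.333−42.647)/3.8927 = 4.8003
df = 21
p-value (one-sided, H₁ greater) = 0.00005
At α=0.05: p < α → reject H₀

reject H₀: yes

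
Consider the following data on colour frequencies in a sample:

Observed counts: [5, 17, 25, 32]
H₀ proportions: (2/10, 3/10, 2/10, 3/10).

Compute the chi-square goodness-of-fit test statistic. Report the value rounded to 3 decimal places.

n = 79; E_i = n·p_i = [15.80, 23.70, 15.80, 23.70]
χ² = (5−15.80)²/15.80 + (17−23.70)²/23.70 + (25−15.80)²/15.80 + (32−23.70)²/23.70 = 17.5401
df = 3

test statistic = 17.540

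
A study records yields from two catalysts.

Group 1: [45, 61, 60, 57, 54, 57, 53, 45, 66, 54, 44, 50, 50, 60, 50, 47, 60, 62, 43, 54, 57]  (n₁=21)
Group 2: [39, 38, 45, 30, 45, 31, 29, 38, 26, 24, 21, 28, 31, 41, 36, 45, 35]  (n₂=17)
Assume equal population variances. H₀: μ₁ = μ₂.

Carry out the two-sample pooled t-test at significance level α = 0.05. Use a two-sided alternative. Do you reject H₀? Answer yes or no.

reject H₀: yes

x̄₁=53.762, s₁=6.602, n₁=21
x̄₂=34.235, s₂=7.504, n₂=17
s_p² = [20·6.602² + 16·7.504²]/36 = 49.2463
SE = √(s_p²·(1/21+1/17)) = 2.2895
t = (53.762−34.235)/2.2895 = 8.5287
df = 36
p-value (two-sided) = 0.00000
At α=0.05: p < α → reject H₀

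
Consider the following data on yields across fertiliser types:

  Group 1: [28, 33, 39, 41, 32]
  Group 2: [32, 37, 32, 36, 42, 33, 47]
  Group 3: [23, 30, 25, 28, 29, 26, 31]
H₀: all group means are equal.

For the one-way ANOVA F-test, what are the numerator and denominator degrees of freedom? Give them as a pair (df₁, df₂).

degrees of freedom = [2, 16]

k = 3 groups, N = 19 total
df = (k−1, N−k) = (3−1, 19−3) = (2, 16)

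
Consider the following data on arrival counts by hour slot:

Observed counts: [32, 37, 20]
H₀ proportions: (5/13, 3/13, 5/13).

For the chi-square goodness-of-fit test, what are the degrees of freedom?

degrees of freedom = 2

df = k − 1 = 3 − 1 = 2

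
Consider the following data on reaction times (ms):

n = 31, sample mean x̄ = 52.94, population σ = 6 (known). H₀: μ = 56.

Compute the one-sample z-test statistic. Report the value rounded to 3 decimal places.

SE = σ/√n = 6/√31 = 1.0776
z = (x̄−μ₀)/SE = (52.94−56)/1.0776 = -2.8396

test statistic = -2.840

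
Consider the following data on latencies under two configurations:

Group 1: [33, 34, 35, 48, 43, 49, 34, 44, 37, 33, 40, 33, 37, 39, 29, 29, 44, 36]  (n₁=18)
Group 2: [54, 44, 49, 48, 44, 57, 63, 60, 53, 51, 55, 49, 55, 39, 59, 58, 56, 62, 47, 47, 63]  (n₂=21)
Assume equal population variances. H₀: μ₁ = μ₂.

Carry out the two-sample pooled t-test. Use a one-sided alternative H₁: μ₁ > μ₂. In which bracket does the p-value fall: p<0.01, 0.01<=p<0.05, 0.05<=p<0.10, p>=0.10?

x̄₁=37.611, s₁=5.962, n₁=18
x̄₂=53.000, s₂=6.768, n₂=21
s_p² = [17·5.962² + 20·6.768²]/37 = 41.0886
SE = √(s_p²·(1/18+1/21)) = 2.0590
t = (37.611−53.000)/2.0590 = -7.4741
df = 37
p-value (one-sided, H₁ greater) = 1.00000
→ bracket: p>=0.10

p-value bracket: p>=0.10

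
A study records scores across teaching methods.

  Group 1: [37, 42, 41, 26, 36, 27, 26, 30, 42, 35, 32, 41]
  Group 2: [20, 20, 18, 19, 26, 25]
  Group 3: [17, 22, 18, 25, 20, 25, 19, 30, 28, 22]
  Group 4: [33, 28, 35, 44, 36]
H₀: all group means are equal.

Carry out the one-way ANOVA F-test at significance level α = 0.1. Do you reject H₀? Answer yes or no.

reject H₀: yes

Group means [34.58, 21.33, 22.60, 35.20], grand mean 28.636
SSB = Σnᵢ(x̄ᵢ−x̄)² = 1324.186; SSW = ΣΣ(x−x̄ᵢ)² = 791.450
MSB = 1324.186/3 = 441.3955; MSW = 791.450/29 = 27.2914
F = MSB/MSW = 16.1734
df = (3, 29)
p-value (upper-tail) = 0.00000
At α=0.1: p < α → reject H₀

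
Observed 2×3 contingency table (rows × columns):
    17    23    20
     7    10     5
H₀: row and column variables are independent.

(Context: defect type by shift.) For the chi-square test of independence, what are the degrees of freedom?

df = (r−1)(c−1) = (2−1)·(3−1) = 2

degrees of freedom = 2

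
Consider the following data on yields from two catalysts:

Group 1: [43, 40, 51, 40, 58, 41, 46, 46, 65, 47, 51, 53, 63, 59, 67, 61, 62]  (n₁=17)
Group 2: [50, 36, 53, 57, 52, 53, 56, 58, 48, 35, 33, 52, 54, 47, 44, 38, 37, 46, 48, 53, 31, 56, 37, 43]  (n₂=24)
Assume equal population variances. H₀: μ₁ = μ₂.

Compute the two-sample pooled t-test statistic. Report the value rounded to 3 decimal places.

test statistic = 2.159

x̄₁=52.529, s₁=9.241, n₁=17
x̄₂=46.542, s₂=8.392, n₂=24
s_p² = [16·9.241² + 23·8.392²]/39 = 76.5691
SE = √(s_p²·(1/17+1/24)) = 2.7739
t = (52.529−46.542)/2.7739 = 2.1586
df = 39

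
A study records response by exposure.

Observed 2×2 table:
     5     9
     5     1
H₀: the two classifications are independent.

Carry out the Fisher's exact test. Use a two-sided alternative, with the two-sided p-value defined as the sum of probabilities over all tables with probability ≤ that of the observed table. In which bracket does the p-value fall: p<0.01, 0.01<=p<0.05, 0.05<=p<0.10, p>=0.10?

p-value bracket: p>=0.10

Margins: r₁=14, r₂=6, c₁=10, c₂=10, n=20
p_obs = C(14,5)·C(6,5)/C(20,10); sum pmf over tables with pmf ≤ p_obs
p-value (two-sided) = 0.14087
→ bracket: p>=0.10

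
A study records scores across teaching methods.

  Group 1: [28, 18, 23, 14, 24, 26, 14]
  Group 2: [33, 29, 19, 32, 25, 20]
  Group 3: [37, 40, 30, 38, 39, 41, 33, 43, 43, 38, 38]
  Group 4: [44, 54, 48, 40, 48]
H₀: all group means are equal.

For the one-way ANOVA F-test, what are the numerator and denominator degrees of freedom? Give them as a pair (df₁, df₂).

degrees of freedom = [3, 25]

k = 4 groups, N = 29 total
df = (k−1, N−k) = (4−1, 29−4) = (3, 25)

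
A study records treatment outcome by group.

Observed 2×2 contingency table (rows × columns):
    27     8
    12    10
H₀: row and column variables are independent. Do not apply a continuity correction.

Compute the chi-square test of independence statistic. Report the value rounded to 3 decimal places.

Row totals [35, 22], col totals [39, 18], n=57
χ² = (27−23.95)²/23.95 + (8−11.05)²/11.05 + (12−15.05)²/15.05 + (10−6.95)²/6.95 = 3.1926
df = 1

test statistic = 3.193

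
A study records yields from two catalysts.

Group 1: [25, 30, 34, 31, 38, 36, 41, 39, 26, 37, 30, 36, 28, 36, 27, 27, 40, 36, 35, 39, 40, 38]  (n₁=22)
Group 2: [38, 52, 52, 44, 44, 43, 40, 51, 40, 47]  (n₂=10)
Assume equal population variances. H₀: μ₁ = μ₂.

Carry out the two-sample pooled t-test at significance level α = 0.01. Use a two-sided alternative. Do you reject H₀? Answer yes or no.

reject H₀: yes

x̄₁=34.045, s₁=5.113, n₁=22
x̄₂=45.100, s₂=5.195, n₂=10
s_p² = [21·5.113² + 9·5.195²]/30 = 26.3952
SE = √(s_p²·(1/22+1/10)) = 1.9594
t = (34.045−45.100)/1.9594 = -5.6418
df = 30
p-value (two-sided) = 0.00000
At α=0.01: p < α → reject H₀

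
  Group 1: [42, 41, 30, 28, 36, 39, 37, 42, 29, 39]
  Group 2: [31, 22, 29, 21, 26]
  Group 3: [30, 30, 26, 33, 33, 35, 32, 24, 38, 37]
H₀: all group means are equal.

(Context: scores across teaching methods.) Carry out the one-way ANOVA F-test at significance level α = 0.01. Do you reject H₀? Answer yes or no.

reject H₀: yes

Group means [36.30, 25.80, 31.80], grand mean 32.400
SSB = Σnᵢ(x̄ᵢ−x̄)² = 373.500; SSW = ΣΣ(x−x̄ᵢ)² = 518.500
MSB = 373.500/2 = 186.7500; MSW = 518.500/22 = 23.5682
F = MSB/MSW = 7.9238
df = (2, 22)
p-value (upper-tail) = 0.00256
At α=0.01: p < α → reject H₀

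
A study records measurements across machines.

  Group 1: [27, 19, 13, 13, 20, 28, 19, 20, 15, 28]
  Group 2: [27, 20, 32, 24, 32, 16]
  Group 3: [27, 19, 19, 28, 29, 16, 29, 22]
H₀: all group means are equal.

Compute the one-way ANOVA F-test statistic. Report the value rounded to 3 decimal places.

test statistic = 1.578

Group means [20.20, 25.17, 23.62], grand mean 22.583
SSB = Σnᵢ(x̄ᵢ−x̄)² = 105.525; SSW = ΣΣ(x−x̄ᵢ)² = 702.308
MSB = 105.525/2 = 52.7625; MSW = 702.308/21 = 33.4433
F = MSB/MSW = 1.5777
df = (2, 21)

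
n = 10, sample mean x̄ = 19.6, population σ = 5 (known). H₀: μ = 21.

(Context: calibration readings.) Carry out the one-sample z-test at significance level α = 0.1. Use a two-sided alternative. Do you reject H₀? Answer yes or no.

reject H₀: no

SE = σ/√n = 5/√10 = 1.5811
z = (x̄−μ₀)/SE = (19.6−21)/1.5811 = -0.8854
p-value (two-sided) = 0.37592
At α=0.1: p ≥ α → fail to reject H₀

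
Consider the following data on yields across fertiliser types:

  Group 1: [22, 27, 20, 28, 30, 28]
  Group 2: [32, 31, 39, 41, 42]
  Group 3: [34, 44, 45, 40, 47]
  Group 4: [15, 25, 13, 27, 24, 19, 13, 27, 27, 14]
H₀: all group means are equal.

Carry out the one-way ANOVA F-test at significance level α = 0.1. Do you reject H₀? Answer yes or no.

reject H₀: yes

Group means [25.83, 37.00, 42.00, 20.40], grand mean 29.000
SSB = Σnᵢ(x̄ᵢ−x̄)² = 1964.767; SSW = ΣΣ(x−x̄ᵢ)² = 635.233
MSB = 1964.767/3 = 654.9222; MSW = 635.233/22 = 28.8742
F = MSB/MSW = 22.6819
df = (3, 22)
p-value (upper-tail) = 0.00000
At α=0.1: p < α → reject H₀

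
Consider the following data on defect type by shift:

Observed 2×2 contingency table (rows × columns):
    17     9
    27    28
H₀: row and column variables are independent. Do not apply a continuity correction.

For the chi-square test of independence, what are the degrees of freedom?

degrees of freedom = 1

df = (r−1)(c−1) = (2−1)·(2−1) = 1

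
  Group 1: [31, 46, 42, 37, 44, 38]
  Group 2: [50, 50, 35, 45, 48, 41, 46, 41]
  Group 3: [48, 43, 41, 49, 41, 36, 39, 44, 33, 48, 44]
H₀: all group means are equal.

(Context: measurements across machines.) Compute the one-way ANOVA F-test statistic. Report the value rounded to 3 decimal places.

test statistic = 1.479

Group means [39.67, 44.50, 42.36], grand mean 42.400
SSB = Σnᵢ(x̄ᵢ−x̄)² = 80.121; SSW = ΣΣ(x−x̄ᵢ)² = 595.879
MSB = 80.121/2 = 40.0606; MSW = 595.879/22 = 27.0854
F = MSB/MSW = 1.4790
df = (2, 22)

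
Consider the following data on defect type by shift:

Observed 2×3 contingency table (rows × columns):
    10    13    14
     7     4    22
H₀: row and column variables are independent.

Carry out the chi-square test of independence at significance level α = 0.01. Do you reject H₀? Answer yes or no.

reject H₀: no

Row totals [37, 33], col totals [17, 17, 36], n=70
χ² = (10−8.99)²/8.99 + (13−8.99)²/8.99 + (14−19.03)²/19.03 + (7−8.01)²/8.01 + (4−8.01)²/8.01 + (22−16.97)²/16.97 = 6.8657
df = 2
p-value (upper-tail) = 0.03229
At α=0.01: p ≥ α → fail to reject H₀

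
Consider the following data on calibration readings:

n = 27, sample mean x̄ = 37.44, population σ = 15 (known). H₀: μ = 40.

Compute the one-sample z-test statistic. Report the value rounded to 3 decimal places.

SE = σ/√n = 15/√27 = 2.8868
z = (x̄−μ₀)/SE = (37.44−40)/2.8868 = -0.8868

test statistic = -0.887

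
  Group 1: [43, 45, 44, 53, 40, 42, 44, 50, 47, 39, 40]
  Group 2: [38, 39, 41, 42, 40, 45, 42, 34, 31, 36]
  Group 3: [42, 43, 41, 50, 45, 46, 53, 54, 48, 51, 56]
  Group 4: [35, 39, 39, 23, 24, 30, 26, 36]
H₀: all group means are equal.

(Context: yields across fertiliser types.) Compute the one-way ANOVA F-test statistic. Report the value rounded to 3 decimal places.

test statistic = 18.866

Group means [44.27, 38.80, 48.09, 31.50], grand mean 41.400
SSB = Σnᵢ(x̄ᵢ−x̄)² = 1434.909; SSW = ΣΣ(x−x̄ᵢ)² = 912.691
MSB = 1434.909/3 = 478.3030; MSW = 912.691/36 = 25.3525
F = MSB/MSW = 18.8661
df = (3, 36)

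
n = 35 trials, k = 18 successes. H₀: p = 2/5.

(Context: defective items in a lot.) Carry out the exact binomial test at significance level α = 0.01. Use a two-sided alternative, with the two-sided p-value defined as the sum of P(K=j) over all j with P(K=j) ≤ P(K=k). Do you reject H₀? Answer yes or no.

Exact binomial: n=35, k=18, p₀=2/5=0.4000
P(X=j) = C(n,j)·p₀^j·(1−p₀)^(n−j); p = Σ P(X=j) over j with P(X=j) ≤ P(X=18)
p-value (two-sided) = 0.17184
At α=0.01: p ≥ α → fail to reject H₀

reject H₀: no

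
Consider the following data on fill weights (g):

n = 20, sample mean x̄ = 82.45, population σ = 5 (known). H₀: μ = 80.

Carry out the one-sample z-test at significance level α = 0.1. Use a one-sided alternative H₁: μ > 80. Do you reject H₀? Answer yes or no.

SE = σ/√n = 5/√20 = 1.1180
z = (x̄−μ₀)/SE = (82.45−80)/1.1180 = 2.1913
p-value (one-sided, H₁ greater) = 0.01421
At α=0.1: p < α → reject H₀

reject H₀: yes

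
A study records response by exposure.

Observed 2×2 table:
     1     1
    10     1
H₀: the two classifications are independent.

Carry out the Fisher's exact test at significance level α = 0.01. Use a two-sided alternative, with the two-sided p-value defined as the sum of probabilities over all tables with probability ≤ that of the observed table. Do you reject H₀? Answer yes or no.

Margins: r₁=2, r₂=11, c₁=11, c₂=2, n=13
p_obs = C(2,1)·C(11,10)/C(13,11); sum pmf over tables with pmf ≤ p_obs
p-value (two-sided) = 0.29487
At α=0.01: p ≥ α → fail to reject H₀

reject H₀: no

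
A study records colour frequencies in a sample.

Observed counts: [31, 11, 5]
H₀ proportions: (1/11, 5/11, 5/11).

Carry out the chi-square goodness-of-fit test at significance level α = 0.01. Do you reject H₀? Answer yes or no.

reject H₀: yes

n = 47; E_i = n·p_i = [4.27, 21.36, 21.36]
χ² = (31−4.27)²/4.27 + (11−21.36)²/21.36 + (5−21.36)²/21.36 = 184.7489
df = 2
p-value (upper-tail) = 0.00000
At α=0.01: p < α → reject H₀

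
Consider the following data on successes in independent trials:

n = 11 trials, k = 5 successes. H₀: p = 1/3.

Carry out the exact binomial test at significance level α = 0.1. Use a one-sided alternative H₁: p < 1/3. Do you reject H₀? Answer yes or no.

reject H₀: no

Exact binomial: n=11, k=5, p₀=1/3=0.3333
P(X≤5) from Σ C(n,i)·p₀^i·(1−p₀)^(n−i)
p-value (one-sided, H₁ less) = 0.87791
At α=0.1: p ≥ α → fail to reject H₀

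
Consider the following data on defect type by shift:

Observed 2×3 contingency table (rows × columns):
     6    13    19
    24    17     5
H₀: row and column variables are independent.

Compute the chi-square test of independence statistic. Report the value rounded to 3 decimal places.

Row totals [38, 46], col totals [30, 30, 24], n=84
χ² = (6−13.57)²/13.57 + (13−13.57)²/13.57 + (19−10.86)²/10.86 + (24−16.43)²/16.43 + (17−16.43)²/16.43 + (5−13.14)²/13.14 = 18.9096
df = 2

test statistic = 18.910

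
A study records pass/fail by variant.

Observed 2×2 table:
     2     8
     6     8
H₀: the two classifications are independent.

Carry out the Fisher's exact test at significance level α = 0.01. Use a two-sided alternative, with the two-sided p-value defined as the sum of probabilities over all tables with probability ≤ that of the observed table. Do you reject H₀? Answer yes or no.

reject H₀: no

Margins: r₁=10, r₂=14, c₁=8, c₂=16, n=24
p_obs = C(10,2)·C(14,6)/C(24,8); sum pmf over tables with pmf ≤ p_obs
p-value (two-sided) = 0.38754
At α=0.01: p ≥ α → fail to reject H₀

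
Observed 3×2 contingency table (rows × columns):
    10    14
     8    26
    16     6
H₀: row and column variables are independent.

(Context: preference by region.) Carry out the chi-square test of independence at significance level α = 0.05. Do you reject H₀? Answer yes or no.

reject H₀: yes

Row totals [24, 34, 22], col totals [34, 46], n=80
χ² = (10−10.20)²/10.20 + (14−13.80)²/13.80 + (8−14.45)²/14.45 + (26−19.55)²/19.55 + (16−9.35)²/9.35 + (6−12.65)²/12.65 = 13.2394
df = 2
p-value (upper-tail) = 0.00133
At α=0.05: p < α → reject H₀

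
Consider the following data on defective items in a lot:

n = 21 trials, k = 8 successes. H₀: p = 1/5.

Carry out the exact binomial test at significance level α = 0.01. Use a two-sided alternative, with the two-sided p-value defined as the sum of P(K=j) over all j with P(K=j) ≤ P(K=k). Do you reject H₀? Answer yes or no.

reject H₀: no

Exact binomial: n=21, k=8, p₀=1/5=0.2000
P(X=j) = C(n,j)·p₀^j·(1−p₀)^(n−j); p = Σ P(X=j) over j with P(X=j) ≤ P(X=8)
p-value (two-sided) = 0.05228
At α=0.01: p ≥ α → fail to reject H₀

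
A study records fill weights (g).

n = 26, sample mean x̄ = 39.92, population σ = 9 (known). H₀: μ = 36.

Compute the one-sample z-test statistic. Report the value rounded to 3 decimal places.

test statistic = 2.221

SE = σ/√n = 9/√26 = 1.7650
z = (x̄−μ₀)/SE = (39.92−36)/1.7650 = 2.2209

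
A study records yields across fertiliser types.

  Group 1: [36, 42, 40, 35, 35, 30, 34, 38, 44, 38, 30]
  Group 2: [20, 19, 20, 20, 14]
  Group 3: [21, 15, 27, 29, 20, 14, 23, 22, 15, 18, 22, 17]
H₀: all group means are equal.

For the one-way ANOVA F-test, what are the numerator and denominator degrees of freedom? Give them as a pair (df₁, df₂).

degrees of freedom = [2, 25]

k = 3 groups, N = 28 total
df = (k−1, N−k) = (3−1, 28−3) = (2, 25)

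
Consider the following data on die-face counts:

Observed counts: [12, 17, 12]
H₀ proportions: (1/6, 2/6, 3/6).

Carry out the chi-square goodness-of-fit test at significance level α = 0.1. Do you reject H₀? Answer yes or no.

reject H₀: yes

n = 41; E_i = n·p_i = [6.83, 13.67, 20.50]
χ² = (12−6.83)²/6.83 + (17−13.67)²/13.67 + (12−20.50)²/20.50 = 8.2439
df = 2
p-value (upper-tail) = 0.01621
At α=0.1: p < α → reject H₀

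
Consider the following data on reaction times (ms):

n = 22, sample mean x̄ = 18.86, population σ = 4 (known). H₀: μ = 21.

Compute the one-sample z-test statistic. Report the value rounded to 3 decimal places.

test statistic = -2.509

SE = σ/√n = 4/√22 = 0.8528
z = (x̄−μ₀)/SE = (18.86−21)/0.8528 = -2.5094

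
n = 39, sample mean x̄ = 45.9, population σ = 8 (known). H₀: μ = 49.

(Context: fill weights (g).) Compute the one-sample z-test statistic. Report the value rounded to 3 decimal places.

SE = σ/√n = 8/√39 = 1.2810
z = (x̄−μ₀)/SE = (45.9−49)/1.2810 = -2.4199

test statistic = -2.420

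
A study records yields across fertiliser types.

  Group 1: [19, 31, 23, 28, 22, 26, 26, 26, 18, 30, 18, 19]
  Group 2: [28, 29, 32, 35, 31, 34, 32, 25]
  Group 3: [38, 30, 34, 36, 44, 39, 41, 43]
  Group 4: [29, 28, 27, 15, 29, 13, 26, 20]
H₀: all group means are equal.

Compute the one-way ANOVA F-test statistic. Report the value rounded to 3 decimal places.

Group means [23.83, 30.75, 38.12, 23.38], grand mean 28.444
SSB = Σnᵢ(x̄ᵢ−x̄)² = 1252.972; SSW = ΣΣ(x−x̄ᵢ)² = 763.917
MSB = 1252.972/3 = 417.6574; MSW = 763.917/32 = 23.8724
F = MSB/MSW = 17.4954
df = (3, 32)

test statistic = 17.495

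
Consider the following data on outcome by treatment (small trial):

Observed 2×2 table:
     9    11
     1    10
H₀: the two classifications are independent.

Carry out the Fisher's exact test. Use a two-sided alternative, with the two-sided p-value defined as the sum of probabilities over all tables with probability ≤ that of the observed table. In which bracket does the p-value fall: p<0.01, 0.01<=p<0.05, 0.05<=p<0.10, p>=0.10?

Margins: r₁=20, r₂=11, c₁=10, c₂=21, n=31
p_obs = C(20,9)·C(11,1)/C(31,10); sum pmf over tables with pmf ≤ p_obs
p-value (two-sided) = 0.05504
→ bracket: 0.05<=p<0.10

p-value bracket: 0.05<=p<0.10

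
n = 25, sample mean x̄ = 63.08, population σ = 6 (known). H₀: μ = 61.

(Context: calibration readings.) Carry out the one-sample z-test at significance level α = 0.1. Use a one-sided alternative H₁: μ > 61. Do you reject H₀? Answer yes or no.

reject H₀: yes

SE = σ/√n = 6/√25 = 1.2000
z = (x̄−μ₀)/SE = (63.08−61)/1.2000 = 1.7333
p-value (one-sided, H₁ greater) = 0.04152
At α=0.1: p < α → reject H₀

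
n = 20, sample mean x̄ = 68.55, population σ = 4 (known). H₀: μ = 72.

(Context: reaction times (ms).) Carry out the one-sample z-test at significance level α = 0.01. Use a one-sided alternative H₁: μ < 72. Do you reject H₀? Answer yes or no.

reject H₀: yes

SE = σ/√n = 4/√20 = 0.8944
z = (x̄−μ₀)/SE = (68.55−72)/0.8944 = -3.8572
p-value (one-sided, H₁ less) = 0.00006
At α=0.01: p < α → reject H₀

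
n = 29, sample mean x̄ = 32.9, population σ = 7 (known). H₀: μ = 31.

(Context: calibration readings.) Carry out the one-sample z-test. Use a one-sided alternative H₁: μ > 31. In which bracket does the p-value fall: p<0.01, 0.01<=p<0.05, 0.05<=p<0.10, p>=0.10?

p-value bracket: 0.05<=p<0.10

SE = σ/√n = 7/√29 = 1.2999
z = (x̄−μ₀)/SE = (32.9−31)/1.2999 = 1.4617
p-value (one-sided, H₁ greater) = 0.07191
→ bracket: 0.05<=p<0.10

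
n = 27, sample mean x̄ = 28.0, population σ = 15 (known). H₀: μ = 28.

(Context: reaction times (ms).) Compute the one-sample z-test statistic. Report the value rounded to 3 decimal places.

test statistic = 0.000

SE = σ/√n = 15/√27 = 2.8868
z = (x̄−μ₀)/SE = (28.0−28)/2.8868 = 0.0000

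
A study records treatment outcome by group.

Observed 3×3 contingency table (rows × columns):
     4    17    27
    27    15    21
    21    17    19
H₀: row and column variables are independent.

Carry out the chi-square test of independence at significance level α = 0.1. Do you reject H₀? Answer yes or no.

reject H₀: yes

Row totals [48, 63, 57], col totals [52, 49, 67], n=168
χ² = (4−14.86)²/14.86 + (17−14.00)²/14.00 + (27−19.14)²/19.14 + (27−19.50)²/19.50 + (15−18.38)²/18.38 + (21−25.12)²/25.12 + (21−17.64)²/17.64 + (17−16.62)²/16.62 + (19−22.73)²/22.73 = 17.2436
df = 4
p-value (upper-tail) = 0.00173
At α=0.1: p < α → reject H₀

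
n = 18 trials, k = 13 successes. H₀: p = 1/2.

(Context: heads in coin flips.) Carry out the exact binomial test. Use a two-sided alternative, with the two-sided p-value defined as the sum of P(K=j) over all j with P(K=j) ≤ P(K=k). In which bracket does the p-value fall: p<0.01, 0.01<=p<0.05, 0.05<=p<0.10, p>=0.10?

Exact binomial: n=18, k=13, p₀=1/2=0.5000
P(X=j) = C(n,j)·p₀^j·(1−p₀)^(n−j); p = Σ P(X=j) over j with P(X=j) ≤ P(X=13)
p-value (two-sided) = 0.09625
→ bracket: 0.05<=p<0.10

p-value bracket: 0.05<=p<0.10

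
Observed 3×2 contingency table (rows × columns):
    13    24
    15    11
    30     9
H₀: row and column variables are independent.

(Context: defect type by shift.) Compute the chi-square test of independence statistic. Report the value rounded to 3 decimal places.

Row totals [37, 26, 39], col totals [58, 44], n=102
χ² = (13−21.04)²/21.04 + (24−15.96)²/15.96 + (15−14.78)²/14.78 + (11−11.22)²/11.22 + (30−22.18)²/22.18 + (9−16.82)²/16.82 = 13.5266
df = 2

test statistic = 13.527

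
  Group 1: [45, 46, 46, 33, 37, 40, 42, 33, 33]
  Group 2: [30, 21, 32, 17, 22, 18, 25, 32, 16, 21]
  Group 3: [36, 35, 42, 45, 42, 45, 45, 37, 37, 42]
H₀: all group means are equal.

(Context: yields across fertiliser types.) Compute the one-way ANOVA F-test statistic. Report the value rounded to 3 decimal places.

Group means [39.44, 23.40, 40.60], grand mean 34.310
SSB = Σnᵢ(x̄ᵢ−x̄)² = 1823.185; SSW = ΣΣ(x−x̄ᵢ)² = 729.022
MSB = 1823.185/2 = 911.5923; MSW = 729.022/26 = 28.0393
F = MSB/MSW = 32.5112
df = (2, 26)

test statistic = 32.511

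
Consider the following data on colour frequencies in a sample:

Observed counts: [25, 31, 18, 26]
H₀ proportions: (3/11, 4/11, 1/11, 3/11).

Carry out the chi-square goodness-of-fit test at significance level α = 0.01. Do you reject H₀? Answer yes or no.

reject H₀: no

n = 100; E_i = n·p_i = [27.27, 36.36, 9.09, 27.27]
χ² = (25−27.27)²/27.27 + (31−36.36)²/36.36 + (18−9.09)²/9.09 + (26−27.27)²/27.27 = 9.7708
df = 3
p-value (upper-tail) = 0.02062
At α=0.01: p ≥ α → fail to reject H₀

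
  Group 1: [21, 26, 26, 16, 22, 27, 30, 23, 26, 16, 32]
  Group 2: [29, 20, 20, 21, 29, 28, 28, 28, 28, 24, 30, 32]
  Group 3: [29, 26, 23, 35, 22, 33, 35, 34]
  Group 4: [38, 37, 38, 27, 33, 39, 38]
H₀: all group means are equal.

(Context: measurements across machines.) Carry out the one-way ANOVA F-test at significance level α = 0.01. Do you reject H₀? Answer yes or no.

Group means [24.09, 26.42, 29.62, 35.71], grand mean 28.132
SSB = Σnᵢ(x̄ᵢ−x̄)² = 635.213; SSW = ΣΣ(x−x̄ᵢ)² = 763.129
MSB = 635.213/3 = 211.7376; MSW = 763.129/34 = 22.4450
F = MSB/MSW = 9.4336
df = (3, 34)
p-value (upper-tail) = 0.00011
At α=0.01: p < α → reject H₀

reject H₀: yes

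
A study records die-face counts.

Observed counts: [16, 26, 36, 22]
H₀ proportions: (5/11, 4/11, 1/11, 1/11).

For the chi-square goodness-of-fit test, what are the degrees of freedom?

degrees of freedom = 3

df = k − 1 = 4 − 1 = 3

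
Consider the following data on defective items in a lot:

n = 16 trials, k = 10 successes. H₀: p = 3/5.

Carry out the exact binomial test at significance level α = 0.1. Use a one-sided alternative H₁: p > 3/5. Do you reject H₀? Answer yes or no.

Exact binomial: n=16, k=10, p₀=3/5=0.6000
P(X≥10) from Σ C(n,i)·p₀^i·(1−p₀)^(n−i)
p-value (one-sided, H₁ greater) = 0.52717
At α=0.1: p ≥ α → fail to reject H₀

reject H₀: no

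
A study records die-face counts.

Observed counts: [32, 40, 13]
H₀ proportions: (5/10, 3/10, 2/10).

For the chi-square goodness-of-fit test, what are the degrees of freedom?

df = k − 1 = 3 − 1 = 2

degrees of freedom = 2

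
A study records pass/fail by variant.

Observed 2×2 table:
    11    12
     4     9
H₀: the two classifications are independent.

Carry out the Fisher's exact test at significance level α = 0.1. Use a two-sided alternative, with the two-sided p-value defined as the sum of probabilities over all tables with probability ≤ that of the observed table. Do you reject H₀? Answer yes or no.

Margins: r₁=23, r₂=13, c₁=15, c₂=21, n=36
p_obs = C(23,11)·C(13,4)/C(36,15); sum pmf over tables with pmf ≤ p_obs
p-value (two-sided) = 0.48370
At α=0.1: p ≥ α → fail to reject H₀

reject H₀: no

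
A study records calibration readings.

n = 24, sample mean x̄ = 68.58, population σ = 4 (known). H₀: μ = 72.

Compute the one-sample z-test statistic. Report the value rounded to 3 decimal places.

SE = σ/√n = 4/√24 = 0.8165
z = (x̄−μ₀)/SE = (68.58−72)/0.8165 = -4.1886

test statistic = -4.189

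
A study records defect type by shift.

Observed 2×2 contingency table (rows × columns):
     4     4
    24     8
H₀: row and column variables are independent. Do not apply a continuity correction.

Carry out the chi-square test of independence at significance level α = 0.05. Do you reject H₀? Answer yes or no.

Row totals [8, 32], col totals [28, 12], n=40
χ² = (4−5.60)²/5.60 + (4−2.40)²/2.40 + (24−22.40)²/22.40 + (8−9.60)²/9.60 = 1.9048
df = 1
p-value (upper-tail) = 0.16755
At α=0.05: p ≥ α → fail to reject H₀

reject H₀: no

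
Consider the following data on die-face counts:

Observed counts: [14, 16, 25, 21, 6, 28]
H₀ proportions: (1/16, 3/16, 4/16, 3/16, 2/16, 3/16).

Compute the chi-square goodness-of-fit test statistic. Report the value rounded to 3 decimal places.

n = 110; E_i = n·p_i = [6.88, 20.62, 27.50, 20.62, 13.75, 20.62]
χ² = (14−6.88)²/6.88 + (16−20.62)²/20.62 + (25−27.50)²/27.50 + (21−20.62)²/20.62 + (6−13.75)²/13.75 + (28−20.62)²/20.62 = 15.6606
df = 5

test statistic = 15.661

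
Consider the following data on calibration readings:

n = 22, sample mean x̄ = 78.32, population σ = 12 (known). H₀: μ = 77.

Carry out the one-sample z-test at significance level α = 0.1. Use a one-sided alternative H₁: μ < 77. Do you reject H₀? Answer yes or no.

SE = σ/√n = 12/√22 = 2.5584
z = (x̄−μ₀)/SE = (78.32−77)/2.5584 = 0.5159
p-value (one-sided, H₁ less) = 0.69705
At α=0.1: p ≥ α → fail to reject H₀

reject H₀: no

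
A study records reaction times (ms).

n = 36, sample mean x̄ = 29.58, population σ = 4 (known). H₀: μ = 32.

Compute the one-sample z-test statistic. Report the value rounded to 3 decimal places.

test statistic = -3.630

SE = σ/√n = 4/√36 = 0.6667
z = (x̄−μ₀)/SE = (29.58−32)/0.6667 = -3.6300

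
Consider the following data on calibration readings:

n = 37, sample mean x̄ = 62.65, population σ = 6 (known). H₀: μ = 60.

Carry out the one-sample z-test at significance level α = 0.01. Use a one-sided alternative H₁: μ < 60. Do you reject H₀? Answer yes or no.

SE = σ/√n = 6/√37 = 0.9864
z = (x̄−μ₀)/SE = (62.65−60)/0.9864 = 2.6866
p-value (one-sided, H₁ less) = 0.99639
At α=0.01: p ≥ α → fail to reject H₀

reject H₀: no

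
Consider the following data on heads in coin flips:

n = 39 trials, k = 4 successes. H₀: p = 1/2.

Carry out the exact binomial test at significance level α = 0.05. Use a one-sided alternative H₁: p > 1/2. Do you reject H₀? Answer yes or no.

reject H₀: no

Exact binomial: n=39, k=4, p₀=1/2=0.5000
P(X≥4) from Σ C(n,i)·p₀^i·(1−p₀)^(n−i)
p-value (one-sided, H₁ greater) = 1.00000
At α=0.05: p ≥ α → fail to reject H₀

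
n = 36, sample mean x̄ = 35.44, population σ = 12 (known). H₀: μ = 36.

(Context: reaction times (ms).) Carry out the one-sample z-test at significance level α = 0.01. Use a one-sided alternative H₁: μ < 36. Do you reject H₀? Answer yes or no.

reject H₀: no

SE = σ/√n = 12/√36 = 2.0000
z = (x̄−μ₀)/SE = (35.44−36)/2.0000 = -0.2800
p-value (one-sided, H₁ less) = 0.38974
At α=0.01: p ≥ α → fail to reject H₀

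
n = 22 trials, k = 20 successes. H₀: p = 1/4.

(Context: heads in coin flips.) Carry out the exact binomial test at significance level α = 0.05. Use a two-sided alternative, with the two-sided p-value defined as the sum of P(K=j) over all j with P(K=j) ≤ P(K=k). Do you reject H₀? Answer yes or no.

reject H₀: yes

Exact binomial: n=22, k=20, p₀=1/4=0.2500
P(X=j) = C(n,j)·p₀^j·(1−p₀)^(n−j); p = Σ P(X=j) over j with P(X=j) ≤ P(X=20)
p-value (two-sided) = 0.00000
At α=0.05: p < α → reject H₀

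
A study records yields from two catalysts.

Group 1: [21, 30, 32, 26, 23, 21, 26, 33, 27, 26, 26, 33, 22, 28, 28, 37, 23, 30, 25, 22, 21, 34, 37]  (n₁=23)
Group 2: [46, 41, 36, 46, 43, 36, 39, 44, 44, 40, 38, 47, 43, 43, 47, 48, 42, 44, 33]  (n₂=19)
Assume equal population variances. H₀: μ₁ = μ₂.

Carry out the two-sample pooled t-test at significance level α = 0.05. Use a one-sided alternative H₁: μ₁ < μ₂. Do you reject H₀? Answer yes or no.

reject H₀: yes

x̄₁=27.435, s₁=5.044, n₁=23
x̄₂=42.105, s₂=4.189, n₂=19
s_p² = [22·5.044² + 18·4.189²]/40 = 21.8860
SE = √(s_p²·(1/23+1/19)) = 1.4503
t = (27.435−42.105)/1.4503 = -10.1153
df = 40
p-value (one-sided, H₁ less) = 0.00000
At α=0.05: p < α → reject H₀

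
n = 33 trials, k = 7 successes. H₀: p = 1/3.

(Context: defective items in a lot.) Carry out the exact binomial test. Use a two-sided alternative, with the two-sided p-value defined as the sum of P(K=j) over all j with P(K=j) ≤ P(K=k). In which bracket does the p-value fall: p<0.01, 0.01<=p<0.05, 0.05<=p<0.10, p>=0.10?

p-value bracket: p>=0.10

Exact binomial: n=33, k=7, p₀=1/3=0.3333
P(X=j) = C(n,j)·p₀^j·(1−p₀)^(n−j); p = Σ P(X=j) over j with P(X=j) ≤ P(X=7)
p-value (two-sided) = 0.19491
→ bracket: p>=0.10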